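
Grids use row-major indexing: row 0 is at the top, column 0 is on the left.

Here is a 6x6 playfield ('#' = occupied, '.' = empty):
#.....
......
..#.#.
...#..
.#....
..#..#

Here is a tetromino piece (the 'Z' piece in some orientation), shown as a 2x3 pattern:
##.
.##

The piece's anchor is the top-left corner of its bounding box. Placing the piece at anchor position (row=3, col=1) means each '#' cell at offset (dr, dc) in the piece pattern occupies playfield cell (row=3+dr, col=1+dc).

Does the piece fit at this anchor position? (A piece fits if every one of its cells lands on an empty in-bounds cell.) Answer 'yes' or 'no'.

Check each piece cell at anchor (3, 1):
  offset (0,0) -> (3,1): empty -> OK
  offset (0,1) -> (3,2): empty -> OK
  offset (1,1) -> (4,2): empty -> OK
  offset (1,2) -> (4,3): empty -> OK
All cells valid: yes

Answer: yes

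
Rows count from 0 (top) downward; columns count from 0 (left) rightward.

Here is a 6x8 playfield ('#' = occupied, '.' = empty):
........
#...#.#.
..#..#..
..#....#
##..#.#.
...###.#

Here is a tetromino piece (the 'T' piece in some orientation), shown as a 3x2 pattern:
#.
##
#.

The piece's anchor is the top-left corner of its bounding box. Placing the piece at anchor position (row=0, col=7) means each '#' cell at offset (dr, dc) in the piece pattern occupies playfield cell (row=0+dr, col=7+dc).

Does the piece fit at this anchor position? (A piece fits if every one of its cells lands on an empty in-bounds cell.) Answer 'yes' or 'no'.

Answer: no

Derivation:
Check each piece cell at anchor (0, 7):
  offset (0,0) -> (0,7): empty -> OK
  offset (1,0) -> (1,7): empty -> OK
  offset (1,1) -> (1,8): out of bounds -> FAIL
  offset (2,0) -> (2,7): empty -> OK
All cells valid: no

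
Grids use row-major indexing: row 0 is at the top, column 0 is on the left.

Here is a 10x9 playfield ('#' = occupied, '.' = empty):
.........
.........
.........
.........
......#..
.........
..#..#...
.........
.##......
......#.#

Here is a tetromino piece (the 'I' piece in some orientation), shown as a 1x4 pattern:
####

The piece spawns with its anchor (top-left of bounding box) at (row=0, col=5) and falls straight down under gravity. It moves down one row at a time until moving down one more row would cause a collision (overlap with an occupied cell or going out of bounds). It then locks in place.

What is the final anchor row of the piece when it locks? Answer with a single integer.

Answer: 3

Derivation:
Spawn at (row=0, col=5). Try each row:
  row 0: fits
  row 1: fits
  row 2: fits
  row 3: fits
  row 4: blocked -> lock at row 3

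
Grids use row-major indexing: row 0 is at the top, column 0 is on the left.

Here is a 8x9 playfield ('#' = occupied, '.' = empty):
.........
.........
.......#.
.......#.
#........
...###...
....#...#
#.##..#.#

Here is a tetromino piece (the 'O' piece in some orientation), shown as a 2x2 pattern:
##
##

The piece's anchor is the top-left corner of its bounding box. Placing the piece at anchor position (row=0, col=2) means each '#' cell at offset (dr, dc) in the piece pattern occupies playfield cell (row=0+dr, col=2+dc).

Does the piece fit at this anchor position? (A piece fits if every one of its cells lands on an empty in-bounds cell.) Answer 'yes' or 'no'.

Answer: yes

Derivation:
Check each piece cell at anchor (0, 2):
  offset (0,0) -> (0,2): empty -> OK
  offset (0,1) -> (0,3): empty -> OK
  offset (1,0) -> (1,2): empty -> OK
  offset (1,1) -> (1,3): empty -> OK
All cells valid: yes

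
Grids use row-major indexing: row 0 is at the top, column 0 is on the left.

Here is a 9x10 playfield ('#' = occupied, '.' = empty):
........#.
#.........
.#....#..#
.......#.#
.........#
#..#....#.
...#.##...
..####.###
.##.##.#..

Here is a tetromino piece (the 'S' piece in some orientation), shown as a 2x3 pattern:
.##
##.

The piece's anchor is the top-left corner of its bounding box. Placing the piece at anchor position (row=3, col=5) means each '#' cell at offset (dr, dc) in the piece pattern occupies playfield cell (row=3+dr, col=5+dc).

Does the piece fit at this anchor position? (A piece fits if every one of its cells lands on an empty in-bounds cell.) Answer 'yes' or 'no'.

Check each piece cell at anchor (3, 5):
  offset (0,1) -> (3,6): empty -> OK
  offset (0,2) -> (3,7): occupied ('#') -> FAIL
  offset (1,0) -> (4,5): empty -> OK
  offset (1,1) -> (4,6): empty -> OK
All cells valid: no

Answer: no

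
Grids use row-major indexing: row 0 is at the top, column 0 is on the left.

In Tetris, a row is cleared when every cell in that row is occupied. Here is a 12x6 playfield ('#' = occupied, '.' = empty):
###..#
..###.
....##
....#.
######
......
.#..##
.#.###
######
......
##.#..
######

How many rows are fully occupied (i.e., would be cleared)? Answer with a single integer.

Answer: 3

Derivation:
Check each row:
  row 0: 2 empty cells -> not full
  row 1: 3 empty cells -> not full
  row 2: 4 empty cells -> not full
  row 3: 5 empty cells -> not full
  row 4: 0 empty cells -> FULL (clear)
  row 5: 6 empty cells -> not full
  row 6: 3 empty cells -> not full
  row 7: 2 empty cells -> not full
  row 8: 0 empty cells -> FULL (clear)
  row 9: 6 empty cells -> not full
  row 10: 3 empty cells -> not full
  row 11: 0 empty cells -> FULL (clear)
Total rows cleared: 3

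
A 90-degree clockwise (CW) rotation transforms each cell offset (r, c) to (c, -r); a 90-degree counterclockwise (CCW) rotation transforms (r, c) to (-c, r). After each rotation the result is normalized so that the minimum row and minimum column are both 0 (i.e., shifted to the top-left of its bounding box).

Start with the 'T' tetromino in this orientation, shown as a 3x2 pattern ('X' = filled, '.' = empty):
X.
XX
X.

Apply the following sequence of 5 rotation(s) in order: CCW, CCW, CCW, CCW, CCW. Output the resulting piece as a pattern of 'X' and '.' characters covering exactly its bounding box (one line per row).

Answer: .X.
XXX

Derivation:
Start:
X.
XX
X.
After rotation 1 (CCW):
.X.
XXX
After rotation 2 (CCW):
.X
XX
.X
After rotation 3 (CCW):
XXX
.X.
After rotation 4 (CCW):
X.
XX
X.
After rotation 5 (CCW):
.X.
XXX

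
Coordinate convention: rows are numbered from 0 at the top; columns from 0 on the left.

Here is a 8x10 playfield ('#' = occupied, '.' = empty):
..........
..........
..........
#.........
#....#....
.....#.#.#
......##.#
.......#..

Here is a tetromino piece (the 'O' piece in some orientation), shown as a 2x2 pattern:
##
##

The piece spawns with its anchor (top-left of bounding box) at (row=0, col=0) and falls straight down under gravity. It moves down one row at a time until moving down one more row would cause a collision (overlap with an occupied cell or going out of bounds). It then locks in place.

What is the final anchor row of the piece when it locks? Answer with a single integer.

Spawn at (row=0, col=0). Try each row:
  row 0: fits
  row 1: fits
  row 2: blocked -> lock at row 1

Answer: 1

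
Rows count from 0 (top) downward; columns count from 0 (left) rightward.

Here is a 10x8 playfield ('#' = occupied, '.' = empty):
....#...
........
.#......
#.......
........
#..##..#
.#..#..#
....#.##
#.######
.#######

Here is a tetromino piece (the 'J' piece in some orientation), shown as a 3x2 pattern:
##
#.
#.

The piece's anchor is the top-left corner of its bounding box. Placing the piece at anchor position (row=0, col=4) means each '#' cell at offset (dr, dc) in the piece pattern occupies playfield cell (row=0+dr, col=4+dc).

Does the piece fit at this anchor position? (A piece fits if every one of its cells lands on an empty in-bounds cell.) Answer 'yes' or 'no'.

Check each piece cell at anchor (0, 4):
  offset (0,0) -> (0,4): occupied ('#') -> FAIL
  offset (0,1) -> (0,5): empty -> OK
  offset (1,0) -> (1,4): empty -> OK
  offset (2,0) -> (2,4): empty -> OK
All cells valid: no

Answer: no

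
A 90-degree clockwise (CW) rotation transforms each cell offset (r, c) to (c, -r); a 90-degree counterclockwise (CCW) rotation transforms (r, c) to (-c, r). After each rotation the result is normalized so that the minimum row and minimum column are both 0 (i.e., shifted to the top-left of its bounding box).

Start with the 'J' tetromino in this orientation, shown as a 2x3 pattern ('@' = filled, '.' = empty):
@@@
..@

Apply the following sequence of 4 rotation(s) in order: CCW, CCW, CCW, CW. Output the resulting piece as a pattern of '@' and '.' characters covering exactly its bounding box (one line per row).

Answer: @..
@@@

Derivation:
Start:
@@@
..@
After rotation 1 (CCW):
@@
@.
@.
After rotation 2 (CCW):
@..
@@@
After rotation 3 (CCW):
.@
.@
@@
After rotation 4 (CW):
@..
@@@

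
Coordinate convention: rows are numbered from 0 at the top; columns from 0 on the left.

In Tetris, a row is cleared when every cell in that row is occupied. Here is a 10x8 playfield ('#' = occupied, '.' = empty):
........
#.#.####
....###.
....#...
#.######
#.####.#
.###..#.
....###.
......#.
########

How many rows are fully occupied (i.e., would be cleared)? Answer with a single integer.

Answer: 1

Derivation:
Check each row:
  row 0: 8 empty cells -> not full
  row 1: 2 empty cells -> not full
  row 2: 5 empty cells -> not full
  row 3: 7 empty cells -> not full
  row 4: 1 empty cell -> not full
  row 5: 2 empty cells -> not full
  row 6: 4 empty cells -> not full
  row 7: 5 empty cells -> not full
  row 8: 7 empty cells -> not full
  row 9: 0 empty cells -> FULL (clear)
Total rows cleared: 1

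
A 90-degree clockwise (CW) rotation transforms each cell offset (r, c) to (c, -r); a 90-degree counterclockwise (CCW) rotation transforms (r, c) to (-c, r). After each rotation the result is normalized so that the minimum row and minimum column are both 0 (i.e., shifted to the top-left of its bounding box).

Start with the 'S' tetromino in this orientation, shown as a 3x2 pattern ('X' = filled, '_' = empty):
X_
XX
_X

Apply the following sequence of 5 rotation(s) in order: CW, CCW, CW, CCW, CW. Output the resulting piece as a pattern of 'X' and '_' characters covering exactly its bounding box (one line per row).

Answer: _XX
XX_

Derivation:
Start:
X_
XX
_X
After rotation 1 (CW):
_XX
XX_
After rotation 2 (CCW):
X_
XX
_X
After rotation 3 (CW):
_XX
XX_
After rotation 4 (CCW):
X_
XX
_X
After rotation 5 (CW):
_XX
XX_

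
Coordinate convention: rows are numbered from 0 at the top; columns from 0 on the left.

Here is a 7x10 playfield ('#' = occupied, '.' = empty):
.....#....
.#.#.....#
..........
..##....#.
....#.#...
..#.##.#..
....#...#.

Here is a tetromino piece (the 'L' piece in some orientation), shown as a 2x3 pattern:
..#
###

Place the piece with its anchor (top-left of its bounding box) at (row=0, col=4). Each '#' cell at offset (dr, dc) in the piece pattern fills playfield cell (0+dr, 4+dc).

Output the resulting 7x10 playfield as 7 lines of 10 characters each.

Fill (0+0,4+2) = (0,6)
Fill (0+1,4+0) = (1,4)
Fill (0+1,4+1) = (1,5)
Fill (0+1,4+2) = (1,6)

Answer: .....##...
.#.####..#
..........
..##....#.
....#.#...
..#.##.#..
....#...#.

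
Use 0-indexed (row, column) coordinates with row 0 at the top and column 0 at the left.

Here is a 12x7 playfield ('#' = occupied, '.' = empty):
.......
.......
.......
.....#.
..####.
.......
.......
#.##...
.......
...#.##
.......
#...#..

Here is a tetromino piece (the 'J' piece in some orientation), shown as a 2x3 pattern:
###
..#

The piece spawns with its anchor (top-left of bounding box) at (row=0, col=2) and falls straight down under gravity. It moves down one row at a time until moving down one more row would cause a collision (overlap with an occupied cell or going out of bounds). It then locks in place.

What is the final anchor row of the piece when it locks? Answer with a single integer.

Answer: 2

Derivation:
Spawn at (row=0, col=2). Try each row:
  row 0: fits
  row 1: fits
  row 2: fits
  row 3: blocked -> lock at row 2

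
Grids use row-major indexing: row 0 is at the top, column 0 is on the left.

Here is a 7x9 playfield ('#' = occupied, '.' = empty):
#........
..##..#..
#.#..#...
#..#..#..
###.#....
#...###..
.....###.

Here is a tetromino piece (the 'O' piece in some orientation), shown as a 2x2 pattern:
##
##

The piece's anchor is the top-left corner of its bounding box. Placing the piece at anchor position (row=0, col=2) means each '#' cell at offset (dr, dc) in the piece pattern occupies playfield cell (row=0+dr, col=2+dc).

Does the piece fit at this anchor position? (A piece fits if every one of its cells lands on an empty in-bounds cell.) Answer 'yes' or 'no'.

Check each piece cell at anchor (0, 2):
  offset (0,0) -> (0,2): empty -> OK
  offset (0,1) -> (0,3): empty -> OK
  offset (1,0) -> (1,2): occupied ('#') -> FAIL
  offset (1,1) -> (1,3): occupied ('#') -> FAIL
All cells valid: no

Answer: no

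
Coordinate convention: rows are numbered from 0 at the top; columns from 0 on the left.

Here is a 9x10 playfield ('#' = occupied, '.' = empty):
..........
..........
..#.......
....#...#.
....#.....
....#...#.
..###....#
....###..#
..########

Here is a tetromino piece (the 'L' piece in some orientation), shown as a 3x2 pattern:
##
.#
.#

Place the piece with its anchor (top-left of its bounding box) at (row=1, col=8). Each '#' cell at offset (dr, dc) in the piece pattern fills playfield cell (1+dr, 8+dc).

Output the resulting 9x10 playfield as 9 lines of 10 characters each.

Fill (1+0,8+0) = (1,8)
Fill (1+0,8+1) = (1,9)
Fill (1+1,8+1) = (2,9)
Fill (1+2,8+1) = (3,9)

Answer: ..........
........##
..#......#
....#...##
....#.....
....#...#.
..###....#
....###..#
..########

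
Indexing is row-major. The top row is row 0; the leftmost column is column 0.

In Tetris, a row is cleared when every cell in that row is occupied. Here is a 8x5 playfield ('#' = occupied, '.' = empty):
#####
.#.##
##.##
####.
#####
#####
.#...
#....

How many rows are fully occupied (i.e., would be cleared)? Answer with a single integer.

Answer: 3

Derivation:
Check each row:
  row 0: 0 empty cells -> FULL (clear)
  row 1: 2 empty cells -> not full
  row 2: 1 empty cell -> not full
  row 3: 1 empty cell -> not full
  row 4: 0 empty cells -> FULL (clear)
  row 5: 0 empty cells -> FULL (clear)
  row 6: 4 empty cells -> not full
  row 7: 4 empty cells -> not full
Total rows cleared: 3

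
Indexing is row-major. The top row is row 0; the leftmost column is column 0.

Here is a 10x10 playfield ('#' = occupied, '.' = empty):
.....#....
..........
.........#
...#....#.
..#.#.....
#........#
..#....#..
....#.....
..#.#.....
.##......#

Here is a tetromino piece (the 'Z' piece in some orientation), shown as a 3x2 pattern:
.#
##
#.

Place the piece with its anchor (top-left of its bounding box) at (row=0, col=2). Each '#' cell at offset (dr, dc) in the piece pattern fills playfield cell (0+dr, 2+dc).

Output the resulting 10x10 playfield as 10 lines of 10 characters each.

Fill (0+0,2+1) = (0,3)
Fill (0+1,2+0) = (1,2)
Fill (0+1,2+1) = (1,3)
Fill (0+2,2+0) = (2,2)

Answer: ...#.#....
..##......
..#......#
...#....#.
..#.#.....
#........#
..#....#..
....#.....
..#.#.....
.##......#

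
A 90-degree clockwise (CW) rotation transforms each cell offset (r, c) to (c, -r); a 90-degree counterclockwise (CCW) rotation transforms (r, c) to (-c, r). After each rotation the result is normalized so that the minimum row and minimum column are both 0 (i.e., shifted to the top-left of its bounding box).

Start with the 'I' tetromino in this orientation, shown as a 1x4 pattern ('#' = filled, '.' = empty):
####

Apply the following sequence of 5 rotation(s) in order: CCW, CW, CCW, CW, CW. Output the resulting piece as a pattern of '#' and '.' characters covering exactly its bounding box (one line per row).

Answer: #
#
#
#

Derivation:
Start:
####
After rotation 1 (CCW):
#
#
#
#
After rotation 2 (CW):
####
After rotation 3 (CCW):
#
#
#
#
After rotation 4 (CW):
####
After rotation 5 (CW):
#
#
#
#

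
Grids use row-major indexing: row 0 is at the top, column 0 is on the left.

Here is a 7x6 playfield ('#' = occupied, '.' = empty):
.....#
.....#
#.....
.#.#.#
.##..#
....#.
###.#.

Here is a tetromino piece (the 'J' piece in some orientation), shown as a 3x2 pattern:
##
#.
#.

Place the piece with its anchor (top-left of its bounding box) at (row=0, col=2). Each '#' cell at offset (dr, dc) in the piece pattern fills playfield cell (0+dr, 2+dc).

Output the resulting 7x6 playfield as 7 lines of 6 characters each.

Answer: ..##.#
..#..#
#.#...
.#.#.#
.##..#
....#.
###.#.

Derivation:
Fill (0+0,2+0) = (0,2)
Fill (0+0,2+1) = (0,3)
Fill (0+1,2+0) = (1,2)
Fill (0+2,2+0) = (2,2)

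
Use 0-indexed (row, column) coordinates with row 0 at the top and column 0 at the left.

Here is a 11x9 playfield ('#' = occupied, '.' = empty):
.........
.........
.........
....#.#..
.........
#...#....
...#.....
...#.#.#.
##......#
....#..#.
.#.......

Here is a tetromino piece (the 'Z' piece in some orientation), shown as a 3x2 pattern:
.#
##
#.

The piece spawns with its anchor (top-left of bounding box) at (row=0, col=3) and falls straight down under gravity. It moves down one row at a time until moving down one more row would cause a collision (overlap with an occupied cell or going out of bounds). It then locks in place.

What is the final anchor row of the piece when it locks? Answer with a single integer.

Spawn at (row=0, col=3). Try each row:
  row 0: fits
  row 1: fits
  row 2: blocked -> lock at row 1

Answer: 1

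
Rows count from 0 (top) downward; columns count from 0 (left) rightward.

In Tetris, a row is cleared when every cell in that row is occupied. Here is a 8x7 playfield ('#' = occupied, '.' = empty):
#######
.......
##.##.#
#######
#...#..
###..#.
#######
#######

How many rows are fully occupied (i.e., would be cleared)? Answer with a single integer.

Check each row:
  row 0: 0 empty cells -> FULL (clear)
  row 1: 7 empty cells -> not full
  row 2: 2 empty cells -> not full
  row 3: 0 empty cells -> FULL (clear)
  row 4: 5 empty cells -> not full
  row 5: 3 empty cells -> not full
  row 6: 0 empty cells -> FULL (clear)
  row 7: 0 empty cells -> FULL (clear)
Total rows cleared: 4

Answer: 4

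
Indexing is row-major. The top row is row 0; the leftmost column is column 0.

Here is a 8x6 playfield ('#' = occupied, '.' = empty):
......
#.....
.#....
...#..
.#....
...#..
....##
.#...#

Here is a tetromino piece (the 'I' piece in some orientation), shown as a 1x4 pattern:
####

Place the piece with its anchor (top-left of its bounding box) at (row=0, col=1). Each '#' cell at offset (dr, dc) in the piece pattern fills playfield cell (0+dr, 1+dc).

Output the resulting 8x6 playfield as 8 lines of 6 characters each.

Fill (0+0,1+0) = (0,1)
Fill (0+0,1+1) = (0,2)
Fill (0+0,1+2) = (0,3)
Fill (0+0,1+3) = (0,4)

Answer: .####.
#.....
.#....
...#..
.#....
...#..
....##
.#...#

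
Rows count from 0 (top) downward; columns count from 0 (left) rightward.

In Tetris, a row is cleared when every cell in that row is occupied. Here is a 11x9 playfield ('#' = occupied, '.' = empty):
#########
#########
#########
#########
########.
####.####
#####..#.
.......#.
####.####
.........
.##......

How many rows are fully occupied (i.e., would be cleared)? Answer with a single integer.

Check each row:
  row 0: 0 empty cells -> FULL (clear)
  row 1: 0 empty cells -> FULL (clear)
  row 2: 0 empty cells -> FULL (clear)
  row 3: 0 empty cells -> FULL (clear)
  row 4: 1 empty cell -> not full
  row 5: 1 empty cell -> not full
  row 6: 3 empty cells -> not full
  row 7: 8 empty cells -> not full
  row 8: 1 empty cell -> not full
  row 9: 9 empty cells -> not full
  row 10: 7 empty cells -> not full
Total rows cleared: 4

Answer: 4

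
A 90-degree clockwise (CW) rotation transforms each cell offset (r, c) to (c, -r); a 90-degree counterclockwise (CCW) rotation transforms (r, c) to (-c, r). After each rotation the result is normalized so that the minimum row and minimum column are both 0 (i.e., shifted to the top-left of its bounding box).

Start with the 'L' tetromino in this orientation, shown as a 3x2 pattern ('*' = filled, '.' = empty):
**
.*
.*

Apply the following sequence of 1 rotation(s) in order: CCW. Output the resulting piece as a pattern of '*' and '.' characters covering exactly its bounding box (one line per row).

Answer: ***
*..

Derivation:
Start:
**
.*
.*
After rotation 1 (CCW):
***
*..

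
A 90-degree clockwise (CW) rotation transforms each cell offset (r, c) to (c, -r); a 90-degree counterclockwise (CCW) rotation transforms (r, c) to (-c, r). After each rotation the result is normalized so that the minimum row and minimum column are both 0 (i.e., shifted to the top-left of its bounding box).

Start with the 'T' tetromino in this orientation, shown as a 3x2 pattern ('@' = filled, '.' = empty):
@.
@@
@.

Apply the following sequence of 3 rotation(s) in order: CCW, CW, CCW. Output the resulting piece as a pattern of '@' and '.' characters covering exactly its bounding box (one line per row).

Answer: .@.
@@@

Derivation:
Start:
@.
@@
@.
After rotation 1 (CCW):
.@.
@@@
After rotation 2 (CW):
@.
@@
@.
After rotation 3 (CCW):
.@.
@@@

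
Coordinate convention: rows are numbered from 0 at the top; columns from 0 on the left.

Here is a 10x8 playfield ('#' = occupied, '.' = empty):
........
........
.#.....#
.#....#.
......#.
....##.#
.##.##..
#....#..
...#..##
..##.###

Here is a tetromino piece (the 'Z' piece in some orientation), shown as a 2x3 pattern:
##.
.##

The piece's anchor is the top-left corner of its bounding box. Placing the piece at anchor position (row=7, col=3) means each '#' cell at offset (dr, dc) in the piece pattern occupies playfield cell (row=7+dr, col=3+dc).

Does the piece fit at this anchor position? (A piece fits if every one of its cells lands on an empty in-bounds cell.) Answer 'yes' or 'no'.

Check each piece cell at anchor (7, 3):
  offset (0,0) -> (7,3): empty -> OK
  offset (0,1) -> (7,4): empty -> OK
  offset (1,1) -> (8,4): empty -> OK
  offset (1,2) -> (8,5): empty -> OK
All cells valid: yes

Answer: yes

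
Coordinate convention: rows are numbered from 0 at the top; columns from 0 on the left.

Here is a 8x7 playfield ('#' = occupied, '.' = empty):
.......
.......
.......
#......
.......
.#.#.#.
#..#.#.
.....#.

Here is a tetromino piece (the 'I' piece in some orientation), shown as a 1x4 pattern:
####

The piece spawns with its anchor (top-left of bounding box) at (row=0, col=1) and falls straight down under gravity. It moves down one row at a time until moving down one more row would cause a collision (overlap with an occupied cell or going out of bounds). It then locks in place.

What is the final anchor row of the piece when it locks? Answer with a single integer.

Spawn at (row=0, col=1). Try each row:
  row 0: fits
  row 1: fits
  row 2: fits
  row 3: fits
  row 4: fits
  row 5: blocked -> lock at row 4

Answer: 4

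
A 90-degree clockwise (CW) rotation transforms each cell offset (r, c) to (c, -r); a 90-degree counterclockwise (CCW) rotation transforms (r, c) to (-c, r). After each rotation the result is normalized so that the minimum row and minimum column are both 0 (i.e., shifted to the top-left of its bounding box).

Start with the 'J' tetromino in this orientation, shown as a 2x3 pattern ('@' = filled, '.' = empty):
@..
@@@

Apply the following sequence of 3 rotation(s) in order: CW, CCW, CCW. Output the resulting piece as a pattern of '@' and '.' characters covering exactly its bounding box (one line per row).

Answer: .@
.@
@@

Derivation:
Start:
@..
@@@
After rotation 1 (CW):
@@
@.
@.
After rotation 2 (CCW):
@..
@@@
After rotation 3 (CCW):
.@
.@
@@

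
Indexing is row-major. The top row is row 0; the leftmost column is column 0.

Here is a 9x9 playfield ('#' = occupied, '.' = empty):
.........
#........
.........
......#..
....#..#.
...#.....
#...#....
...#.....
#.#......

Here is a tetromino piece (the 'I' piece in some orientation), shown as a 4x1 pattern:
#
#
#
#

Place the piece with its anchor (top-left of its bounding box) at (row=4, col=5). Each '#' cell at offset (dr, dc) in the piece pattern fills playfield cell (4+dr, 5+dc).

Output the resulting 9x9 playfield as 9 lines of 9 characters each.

Fill (4+0,5+0) = (4,5)
Fill (4+1,5+0) = (5,5)
Fill (4+2,5+0) = (6,5)
Fill (4+3,5+0) = (7,5)

Answer: .........
#........
.........
......#..
....##.#.
...#.#...
#...##...
...#.#...
#.#......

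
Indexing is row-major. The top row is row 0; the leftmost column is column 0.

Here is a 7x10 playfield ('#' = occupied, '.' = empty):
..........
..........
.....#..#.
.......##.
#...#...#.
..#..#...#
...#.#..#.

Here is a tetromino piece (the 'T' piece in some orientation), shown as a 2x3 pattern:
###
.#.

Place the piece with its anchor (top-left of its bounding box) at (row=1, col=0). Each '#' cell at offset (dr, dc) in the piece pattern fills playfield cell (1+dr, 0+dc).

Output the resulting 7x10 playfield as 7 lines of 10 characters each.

Fill (1+0,0+0) = (1,0)
Fill (1+0,0+1) = (1,1)
Fill (1+0,0+2) = (1,2)
Fill (1+1,0+1) = (2,1)

Answer: ..........
###.......
.#...#..#.
.......##.
#...#...#.
..#..#...#
...#.#..#.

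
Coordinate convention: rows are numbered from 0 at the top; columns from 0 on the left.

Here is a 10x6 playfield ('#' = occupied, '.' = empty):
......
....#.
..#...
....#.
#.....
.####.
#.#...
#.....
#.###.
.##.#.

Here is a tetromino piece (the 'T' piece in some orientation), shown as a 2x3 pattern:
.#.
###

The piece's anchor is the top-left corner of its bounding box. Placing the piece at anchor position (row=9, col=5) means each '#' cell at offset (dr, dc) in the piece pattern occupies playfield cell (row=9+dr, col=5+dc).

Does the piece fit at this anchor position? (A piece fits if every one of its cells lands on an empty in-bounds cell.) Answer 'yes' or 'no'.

Answer: no

Derivation:
Check each piece cell at anchor (9, 5):
  offset (0,1) -> (9,6): out of bounds -> FAIL
  offset (1,0) -> (10,5): out of bounds -> FAIL
  offset (1,1) -> (10,6): out of bounds -> FAIL
  offset (1,2) -> (10,7): out of bounds -> FAIL
All cells valid: no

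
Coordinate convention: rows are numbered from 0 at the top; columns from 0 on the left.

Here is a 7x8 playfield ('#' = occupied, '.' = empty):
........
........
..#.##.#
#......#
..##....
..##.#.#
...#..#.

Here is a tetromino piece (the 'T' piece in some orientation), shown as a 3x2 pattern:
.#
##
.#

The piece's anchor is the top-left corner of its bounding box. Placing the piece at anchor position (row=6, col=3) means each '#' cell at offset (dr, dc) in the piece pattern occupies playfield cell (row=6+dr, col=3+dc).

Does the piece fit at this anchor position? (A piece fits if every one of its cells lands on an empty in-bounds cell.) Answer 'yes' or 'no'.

Answer: no

Derivation:
Check each piece cell at anchor (6, 3):
  offset (0,1) -> (6,4): empty -> OK
  offset (1,0) -> (7,3): out of bounds -> FAIL
  offset (1,1) -> (7,4): out of bounds -> FAIL
  offset (2,1) -> (8,4): out of bounds -> FAIL
All cells valid: no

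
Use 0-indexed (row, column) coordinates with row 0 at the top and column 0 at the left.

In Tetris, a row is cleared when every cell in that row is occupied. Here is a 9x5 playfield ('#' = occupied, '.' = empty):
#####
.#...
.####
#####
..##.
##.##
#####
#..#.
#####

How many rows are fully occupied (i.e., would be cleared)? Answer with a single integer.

Answer: 4

Derivation:
Check each row:
  row 0: 0 empty cells -> FULL (clear)
  row 1: 4 empty cells -> not full
  row 2: 1 empty cell -> not full
  row 3: 0 empty cells -> FULL (clear)
  row 4: 3 empty cells -> not full
  row 5: 1 empty cell -> not full
  row 6: 0 empty cells -> FULL (clear)
  row 7: 3 empty cells -> not full
  row 8: 0 empty cells -> FULL (clear)
Total rows cleared: 4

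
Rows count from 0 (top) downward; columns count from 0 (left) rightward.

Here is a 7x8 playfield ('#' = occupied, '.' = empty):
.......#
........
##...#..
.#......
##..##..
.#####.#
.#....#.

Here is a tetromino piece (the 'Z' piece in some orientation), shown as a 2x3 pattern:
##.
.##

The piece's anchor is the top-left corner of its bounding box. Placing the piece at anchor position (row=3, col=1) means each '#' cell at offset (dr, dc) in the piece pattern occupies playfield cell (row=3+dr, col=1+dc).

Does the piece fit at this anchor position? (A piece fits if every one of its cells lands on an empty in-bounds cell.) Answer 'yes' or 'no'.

Check each piece cell at anchor (3, 1):
  offset (0,0) -> (3,1): occupied ('#') -> FAIL
  offset (0,1) -> (3,2): empty -> OK
  offset (1,1) -> (4,2): empty -> OK
  offset (1,2) -> (4,3): empty -> OK
All cells valid: no

Answer: no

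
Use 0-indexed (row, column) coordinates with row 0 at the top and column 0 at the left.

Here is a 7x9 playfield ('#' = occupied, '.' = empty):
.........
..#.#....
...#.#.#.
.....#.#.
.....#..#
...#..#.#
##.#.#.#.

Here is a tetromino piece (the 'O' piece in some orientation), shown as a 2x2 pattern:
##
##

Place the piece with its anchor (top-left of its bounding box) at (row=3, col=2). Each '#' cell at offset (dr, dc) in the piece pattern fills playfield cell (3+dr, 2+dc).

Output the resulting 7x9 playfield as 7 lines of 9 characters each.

Answer: .........
..#.#....
...#.#.#.
..##.#.#.
..##.#..#
...#..#.#
##.#.#.#.

Derivation:
Fill (3+0,2+0) = (3,2)
Fill (3+0,2+1) = (3,3)
Fill (3+1,2+0) = (4,2)
Fill (3+1,2+1) = (4,3)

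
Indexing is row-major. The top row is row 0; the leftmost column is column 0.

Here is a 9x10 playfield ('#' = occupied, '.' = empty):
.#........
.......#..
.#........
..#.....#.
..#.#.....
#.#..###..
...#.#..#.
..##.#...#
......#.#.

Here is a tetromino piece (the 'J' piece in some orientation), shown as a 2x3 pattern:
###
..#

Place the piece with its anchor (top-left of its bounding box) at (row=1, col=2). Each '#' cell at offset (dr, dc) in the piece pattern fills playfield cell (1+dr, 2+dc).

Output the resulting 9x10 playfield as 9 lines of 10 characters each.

Answer: .#........
..###..#..
.#..#.....
..#.....#.
..#.#.....
#.#..###..
...#.#..#.
..##.#...#
......#.#.

Derivation:
Fill (1+0,2+0) = (1,2)
Fill (1+0,2+1) = (1,3)
Fill (1+0,2+2) = (1,4)
Fill (1+1,2+2) = (2,4)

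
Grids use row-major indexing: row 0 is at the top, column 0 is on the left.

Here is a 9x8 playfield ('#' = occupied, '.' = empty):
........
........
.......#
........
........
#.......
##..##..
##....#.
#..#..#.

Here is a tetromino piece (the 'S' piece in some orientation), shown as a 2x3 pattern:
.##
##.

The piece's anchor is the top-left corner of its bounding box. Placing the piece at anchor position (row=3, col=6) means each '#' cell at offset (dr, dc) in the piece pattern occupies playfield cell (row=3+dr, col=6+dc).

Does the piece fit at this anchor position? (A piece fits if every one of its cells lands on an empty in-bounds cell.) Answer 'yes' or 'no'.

Answer: no

Derivation:
Check each piece cell at anchor (3, 6):
  offset (0,1) -> (3,7): empty -> OK
  offset (0,2) -> (3,8): out of bounds -> FAIL
  offset (1,0) -> (4,6): empty -> OK
  offset (1,1) -> (4,7): empty -> OK
All cells valid: no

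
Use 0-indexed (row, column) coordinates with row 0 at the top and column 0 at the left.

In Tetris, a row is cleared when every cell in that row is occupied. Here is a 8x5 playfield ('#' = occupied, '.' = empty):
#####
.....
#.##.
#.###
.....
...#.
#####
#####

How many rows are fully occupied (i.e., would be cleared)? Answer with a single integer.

Check each row:
  row 0: 0 empty cells -> FULL (clear)
  row 1: 5 empty cells -> not full
  row 2: 2 empty cells -> not full
  row 3: 1 empty cell -> not full
  row 4: 5 empty cells -> not full
  row 5: 4 empty cells -> not full
  row 6: 0 empty cells -> FULL (clear)
  row 7: 0 empty cells -> FULL (clear)
Total rows cleared: 3

Answer: 3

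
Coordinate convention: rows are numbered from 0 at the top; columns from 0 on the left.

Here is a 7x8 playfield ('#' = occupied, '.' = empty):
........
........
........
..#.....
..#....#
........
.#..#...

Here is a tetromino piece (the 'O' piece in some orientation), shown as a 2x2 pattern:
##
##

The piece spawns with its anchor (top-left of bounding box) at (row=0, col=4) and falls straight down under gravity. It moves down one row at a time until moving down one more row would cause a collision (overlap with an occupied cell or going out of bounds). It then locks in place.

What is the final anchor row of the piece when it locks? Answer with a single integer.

Answer: 4

Derivation:
Spawn at (row=0, col=4). Try each row:
  row 0: fits
  row 1: fits
  row 2: fits
  row 3: fits
  row 4: fits
  row 5: blocked -> lock at row 4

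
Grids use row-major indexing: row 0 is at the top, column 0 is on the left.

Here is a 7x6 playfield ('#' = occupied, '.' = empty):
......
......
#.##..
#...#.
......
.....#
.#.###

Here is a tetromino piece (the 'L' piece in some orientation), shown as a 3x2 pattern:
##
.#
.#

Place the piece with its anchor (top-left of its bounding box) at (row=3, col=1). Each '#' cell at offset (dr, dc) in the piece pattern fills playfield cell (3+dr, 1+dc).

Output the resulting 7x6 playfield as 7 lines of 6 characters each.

Fill (3+0,1+0) = (3,1)
Fill (3+0,1+1) = (3,2)
Fill (3+1,1+1) = (4,2)
Fill (3+2,1+1) = (5,2)

Answer: ......
......
#.##..
###.#.
..#...
..#..#
.#.###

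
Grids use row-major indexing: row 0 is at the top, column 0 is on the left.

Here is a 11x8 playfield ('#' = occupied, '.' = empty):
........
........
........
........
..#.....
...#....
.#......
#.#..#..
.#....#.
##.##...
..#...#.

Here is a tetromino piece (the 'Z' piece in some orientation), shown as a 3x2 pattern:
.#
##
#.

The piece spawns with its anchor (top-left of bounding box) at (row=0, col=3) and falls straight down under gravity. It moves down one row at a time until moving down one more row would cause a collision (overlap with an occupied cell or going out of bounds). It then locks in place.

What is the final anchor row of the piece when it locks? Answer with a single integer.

Answer: 2

Derivation:
Spawn at (row=0, col=3). Try each row:
  row 0: fits
  row 1: fits
  row 2: fits
  row 3: blocked -> lock at row 2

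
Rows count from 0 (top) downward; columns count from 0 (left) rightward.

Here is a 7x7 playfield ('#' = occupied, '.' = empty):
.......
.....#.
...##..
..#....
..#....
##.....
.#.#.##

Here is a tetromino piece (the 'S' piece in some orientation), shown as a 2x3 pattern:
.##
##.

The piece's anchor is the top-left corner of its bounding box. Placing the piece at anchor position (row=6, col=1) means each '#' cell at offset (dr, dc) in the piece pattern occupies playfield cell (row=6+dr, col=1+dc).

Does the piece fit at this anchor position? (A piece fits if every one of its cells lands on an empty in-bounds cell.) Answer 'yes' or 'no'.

Check each piece cell at anchor (6, 1):
  offset (0,1) -> (6,2): empty -> OK
  offset (0,2) -> (6,3): occupied ('#') -> FAIL
  offset (1,0) -> (7,1): out of bounds -> FAIL
  offset (1,1) -> (7,2): out of bounds -> FAIL
All cells valid: no

Answer: no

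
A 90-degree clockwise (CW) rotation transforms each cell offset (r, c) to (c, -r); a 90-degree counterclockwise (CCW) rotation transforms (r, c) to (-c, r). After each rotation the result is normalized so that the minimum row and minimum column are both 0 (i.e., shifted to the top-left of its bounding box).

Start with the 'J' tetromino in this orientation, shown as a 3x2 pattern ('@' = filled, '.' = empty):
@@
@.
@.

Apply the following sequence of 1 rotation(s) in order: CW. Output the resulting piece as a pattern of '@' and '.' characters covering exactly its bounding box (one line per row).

Start:
@@
@.
@.
After rotation 1 (CW):
@@@
..@

Answer: @@@
..@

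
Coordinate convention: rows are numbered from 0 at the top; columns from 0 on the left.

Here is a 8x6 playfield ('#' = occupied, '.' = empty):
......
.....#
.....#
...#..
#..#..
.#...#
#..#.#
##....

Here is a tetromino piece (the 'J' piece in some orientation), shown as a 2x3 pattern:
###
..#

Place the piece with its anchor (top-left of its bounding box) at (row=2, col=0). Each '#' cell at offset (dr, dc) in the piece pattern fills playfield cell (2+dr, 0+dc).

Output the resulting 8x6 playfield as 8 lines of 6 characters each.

Fill (2+0,0+0) = (2,0)
Fill (2+0,0+1) = (2,1)
Fill (2+0,0+2) = (2,2)
Fill (2+1,0+2) = (3,2)

Answer: ......
.....#
###..#
..##..
#..#..
.#...#
#..#.#
##....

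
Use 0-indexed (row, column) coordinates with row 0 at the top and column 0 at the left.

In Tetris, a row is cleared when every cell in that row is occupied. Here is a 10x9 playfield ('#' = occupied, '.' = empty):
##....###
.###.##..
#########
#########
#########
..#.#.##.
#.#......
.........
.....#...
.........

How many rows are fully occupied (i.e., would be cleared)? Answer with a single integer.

Answer: 3

Derivation:
Check each row:
  row 0: 4 empty cells -> not full
  row 1: 4 empty cells -> not full
  row 2: 0 empty cells -> FULL (clear)
  row 3: 0 empty cells -> FULL (clear)
  row 4: 0 empty cells -> FULL (clear)
  row 5: 5 empty cells -> not full
  row 6: 7 empty cells -> not full
  row 7: 9 empty cells -> not full
  row 8: 8 empty cells -> not full
  row 9: 9 empty cells -> not full
Total rows cleared: 3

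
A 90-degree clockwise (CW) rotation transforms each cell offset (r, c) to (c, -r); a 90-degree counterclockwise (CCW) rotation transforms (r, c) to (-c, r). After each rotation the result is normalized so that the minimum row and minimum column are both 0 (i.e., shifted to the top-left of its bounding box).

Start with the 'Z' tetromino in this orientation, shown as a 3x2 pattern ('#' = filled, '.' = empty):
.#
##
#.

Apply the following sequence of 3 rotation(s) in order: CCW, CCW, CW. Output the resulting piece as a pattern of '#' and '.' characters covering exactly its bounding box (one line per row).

Start:
.#
##
#.
After rotation 1 (CCW):
##.
.##
After rotation 2 (CCW):
.#
##
#.
After rotation 3 (CW):
##.
.##

Answer: ##.
.##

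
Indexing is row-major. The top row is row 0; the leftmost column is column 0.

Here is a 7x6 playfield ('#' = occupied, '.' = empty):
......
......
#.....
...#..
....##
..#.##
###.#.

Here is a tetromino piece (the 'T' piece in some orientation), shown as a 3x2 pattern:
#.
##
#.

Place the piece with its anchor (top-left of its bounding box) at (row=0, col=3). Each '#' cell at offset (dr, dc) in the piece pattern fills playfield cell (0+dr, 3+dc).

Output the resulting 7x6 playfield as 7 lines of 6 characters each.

Fill (0+0,3+0) = (0,3)
Fill (0+1,3+0) = (1,3)
Fill (0+1,3+1) = (1,4)
Fill (0+2,3+0) = (2,3)

Answer: ...#..
...##.
#..#..
...#..
....##
..#.##
###.#.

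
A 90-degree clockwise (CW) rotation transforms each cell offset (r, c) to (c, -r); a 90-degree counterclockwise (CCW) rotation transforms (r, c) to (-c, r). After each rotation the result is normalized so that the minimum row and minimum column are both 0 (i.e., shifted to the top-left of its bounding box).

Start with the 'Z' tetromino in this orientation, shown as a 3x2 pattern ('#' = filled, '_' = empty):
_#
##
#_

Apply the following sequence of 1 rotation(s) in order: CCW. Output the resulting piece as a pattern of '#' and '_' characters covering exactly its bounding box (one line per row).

Answer: ##_
_##

Derivation:
Start:
_#
##
#_
After rotation 1 (CCW):
##_
_##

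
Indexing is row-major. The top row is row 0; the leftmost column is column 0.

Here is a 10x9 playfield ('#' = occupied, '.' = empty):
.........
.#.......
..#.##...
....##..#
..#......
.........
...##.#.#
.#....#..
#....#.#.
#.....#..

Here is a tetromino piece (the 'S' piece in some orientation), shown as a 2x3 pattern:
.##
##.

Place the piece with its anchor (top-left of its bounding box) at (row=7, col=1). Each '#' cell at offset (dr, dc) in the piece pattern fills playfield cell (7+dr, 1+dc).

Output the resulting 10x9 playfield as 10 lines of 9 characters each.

Answer: .........
.#.......
..#.##...
....##..#
..#......
.........
...##.#.#
.###..#..
###..#.#.
#.....#..

Derivation:
Fill (7+0,1+1) = (7,2)
Fill (7+0,1+2) = (7,3)
Fill (7+1,1+0) = (8,1)
Fill (7+1,1+1) = (8,2)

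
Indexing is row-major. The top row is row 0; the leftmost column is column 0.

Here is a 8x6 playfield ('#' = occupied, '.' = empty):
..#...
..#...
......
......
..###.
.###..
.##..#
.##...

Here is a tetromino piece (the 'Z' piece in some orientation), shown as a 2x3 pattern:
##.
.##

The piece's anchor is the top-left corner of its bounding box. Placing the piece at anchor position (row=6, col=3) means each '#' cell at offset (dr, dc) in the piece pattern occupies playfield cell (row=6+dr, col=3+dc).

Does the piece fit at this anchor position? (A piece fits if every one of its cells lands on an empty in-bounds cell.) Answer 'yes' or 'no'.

Check each piece cell at anchor (6, 3):
  offset (0,0) -> (6,3): empty -> OK
  offset (0,1) -> (6,4): empty -> OK
  offset (1,1) -> (7,4): empty -> OK
  offset (1,2) -> (7,5): empty -> OK
All cells valid: yes

Answer: yes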